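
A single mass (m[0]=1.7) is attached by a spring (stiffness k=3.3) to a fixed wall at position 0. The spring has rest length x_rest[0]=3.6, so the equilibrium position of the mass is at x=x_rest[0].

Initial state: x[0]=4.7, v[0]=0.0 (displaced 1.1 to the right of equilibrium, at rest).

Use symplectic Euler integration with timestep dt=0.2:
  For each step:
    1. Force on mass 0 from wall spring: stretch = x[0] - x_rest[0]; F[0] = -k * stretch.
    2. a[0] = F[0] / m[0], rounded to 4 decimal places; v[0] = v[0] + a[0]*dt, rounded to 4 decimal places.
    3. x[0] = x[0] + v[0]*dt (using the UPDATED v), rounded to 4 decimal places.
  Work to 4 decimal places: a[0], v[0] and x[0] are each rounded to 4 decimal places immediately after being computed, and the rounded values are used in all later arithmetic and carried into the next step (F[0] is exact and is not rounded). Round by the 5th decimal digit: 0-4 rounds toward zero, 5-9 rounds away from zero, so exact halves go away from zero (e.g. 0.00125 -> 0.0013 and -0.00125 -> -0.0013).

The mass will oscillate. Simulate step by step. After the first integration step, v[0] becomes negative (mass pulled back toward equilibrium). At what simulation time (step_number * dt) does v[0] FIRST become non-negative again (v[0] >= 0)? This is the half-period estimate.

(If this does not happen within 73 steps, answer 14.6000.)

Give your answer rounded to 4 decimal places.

Answer: 2.4000

Derivation:
Step 0: x=[4.7000] v=[0.0000]
Step 1: x=[4.6146] v=[-0.4271]
Step 2: x=[4.4504] v=[-0.8210]
Step 3: x=[4.2202] v=[-1.1512]
Step 4: x=[3.9418] v=[-1.3920]
Step 5: x=[3.6369] v=[-1.5247]
Step 6: x=[3.3291] v=[-1.5390]
Step 7: x=[3.0423] v=[-1.4338]
Step 8: x=[2.7988] v=[-1.2173]
Step 9: x=[2.6176] v=[-0.9062]
Step 10: x=[2.5126] v=[-0.5248]
Step 11: x=[2.4921] v=[-0.1026]
Step 12: x=[2.5576] v=[0.3275]
First v>=0 after going negative at step 12, time=2.4000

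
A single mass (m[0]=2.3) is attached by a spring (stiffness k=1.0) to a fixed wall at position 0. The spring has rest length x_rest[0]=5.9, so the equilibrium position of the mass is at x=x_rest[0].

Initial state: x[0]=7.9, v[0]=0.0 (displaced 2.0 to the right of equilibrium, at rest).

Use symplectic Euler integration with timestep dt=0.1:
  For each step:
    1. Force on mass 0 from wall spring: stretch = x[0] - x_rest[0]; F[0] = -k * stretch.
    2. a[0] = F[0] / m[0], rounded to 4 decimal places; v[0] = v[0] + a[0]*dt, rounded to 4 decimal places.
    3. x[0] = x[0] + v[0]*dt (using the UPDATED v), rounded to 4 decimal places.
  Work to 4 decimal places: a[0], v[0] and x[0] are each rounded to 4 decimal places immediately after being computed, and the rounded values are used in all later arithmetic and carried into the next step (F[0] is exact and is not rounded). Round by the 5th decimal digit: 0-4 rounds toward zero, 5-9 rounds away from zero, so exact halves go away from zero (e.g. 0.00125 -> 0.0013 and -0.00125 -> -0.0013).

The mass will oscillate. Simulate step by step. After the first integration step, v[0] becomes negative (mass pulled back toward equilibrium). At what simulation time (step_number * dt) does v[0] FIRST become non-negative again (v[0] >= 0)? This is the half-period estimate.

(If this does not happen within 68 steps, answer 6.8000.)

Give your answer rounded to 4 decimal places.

Answer: 4.8000

Derivation:
Step 0: x=[7.9000] v=[0.0000]
Step 1: x=[7.8913] v=[-0.0870]
Step 2: x=[7.8739] v=[-0.1736]
Step 3: x=[7.8480] v=[-0.2594]
Step 4: x=[7.8136] v=[-0.3441]
Step 5: x=[7.7709] v=[-0.4273]
Step 6: x=[7.7200] v=[-0.5086]
Step 7: x=[7.6612] v=[-0.5877]
Step 8: x=[7.5948] v=[-0.6643]
Step 9: x=[7.5210] v=[-0.7380]
Step 10: x=[7.4402] v=[-0.8085]
Step 11: x=[7.3527] v=[-0.8755]
Step 12: x=[7.2588] v=[-0.9387]
Step 13: x=[7.1590] v=[-0.9978]
Step 14: x=[7.0538] v=[-1.0525]
Step 15: x=[6.9435] v=[-1.1027]
Step 16: x=[6.8287] v=[-1.1481]
Step 17: x=[6.7099] v=[-1.1885]
Step 18: x=[6.5875] v=[-1.2237]
Step 19: x=[6.4621] v=[-1.2536]
Step 20: x=[6.3343] v=[-1.2780]
Step 21: x=[6.2046] v=[-1.2969]
Step 22: x=[6.0736] v=[-1.3101]
Step 23: x=[5.9418] v=[-1.3177]
Step 24: x=[5.8099] v=[-1.3195]
Step 25: x=[5.6783] v=[-1.3156]
Step 26: x=[5.5477] v=[-1.3060]
Step 27: x=[5.4186] v=[-1.2907]
Step 28: x=[5.2916] v=[-1.2698]
Step 29: x=[5.1673] v=[-1.2434]
Step 30: x=[5.0462] v=[-1.2115]
Step 31: x=[4.9288] v=[-1.1744]
Step 32: x=[4.8156] v=[-1.1322]
Step 33: x=[4.7071] v=[-1.0851]
Step 34: x=[4.6038] v=[-1.0332]
Step 35: x=[4.5061] v=[-0.9768]
Step 36: x=[4.4145] v=[-0.9162]
Step 37: x=[4.3293] v=[-0.8516]
Step 38: x=[4.2510] v=[-0.7833]
Step 39: x=[4.1798] v=[-0.7116]
Step 40: x=[4.1161] v=[-0.6368]
Step 41: x=[4.0602] v=[-0.5592]
Step 42: x=[4.0123] v=[-0.4792]
Step 43: x=[3.9726] v=[-0.3971]
Step 44: x=[3.9413] v=[-0.3133]
Step 45: x=[3.9185] v=[-0.2281]
Step 46: x=[3.9043] v=[-0.1420]
Step 47: x=[3.8988] v=[-0.0552]
Step 48: x=[3.9020] v=[0.0318]
First v>=0 after going negative at step 48, time=4.8000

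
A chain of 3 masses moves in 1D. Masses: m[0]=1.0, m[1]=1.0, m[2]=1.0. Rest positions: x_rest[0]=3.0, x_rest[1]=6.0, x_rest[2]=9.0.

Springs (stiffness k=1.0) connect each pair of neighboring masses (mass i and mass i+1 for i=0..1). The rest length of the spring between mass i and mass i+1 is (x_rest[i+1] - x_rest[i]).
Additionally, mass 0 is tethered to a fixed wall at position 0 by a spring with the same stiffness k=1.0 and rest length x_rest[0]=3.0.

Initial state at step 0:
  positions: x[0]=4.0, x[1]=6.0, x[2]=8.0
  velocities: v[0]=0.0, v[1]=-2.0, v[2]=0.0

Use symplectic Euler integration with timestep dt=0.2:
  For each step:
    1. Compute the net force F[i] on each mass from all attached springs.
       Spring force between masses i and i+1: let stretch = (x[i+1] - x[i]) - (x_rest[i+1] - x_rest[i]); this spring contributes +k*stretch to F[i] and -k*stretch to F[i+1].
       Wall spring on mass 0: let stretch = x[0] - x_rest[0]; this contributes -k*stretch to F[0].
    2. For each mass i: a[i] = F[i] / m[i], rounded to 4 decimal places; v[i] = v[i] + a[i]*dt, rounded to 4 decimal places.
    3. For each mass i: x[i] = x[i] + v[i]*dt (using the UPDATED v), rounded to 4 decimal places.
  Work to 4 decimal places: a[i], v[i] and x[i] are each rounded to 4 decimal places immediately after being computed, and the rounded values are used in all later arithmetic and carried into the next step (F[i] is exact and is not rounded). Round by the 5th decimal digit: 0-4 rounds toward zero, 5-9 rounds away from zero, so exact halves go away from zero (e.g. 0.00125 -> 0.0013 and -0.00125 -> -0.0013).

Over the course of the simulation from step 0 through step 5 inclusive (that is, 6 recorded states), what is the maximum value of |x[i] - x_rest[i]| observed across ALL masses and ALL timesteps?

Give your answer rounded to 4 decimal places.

Answer: 1.4842

Derivation:
Step 0: x=[4.0000 6.0000 8.0000] v=[0.0000 -2.0000 0.0000]
Step 1: x=[3.9200 5.6000 8.0400] v=[-0.4000 -2.0000 0.2000]
Step 2: x=[3.7504 5.2304 8.1024] v=[-0.8480 -1.8480 0.3120]
Step 3: x=[3.4900 4.9165 8.1699] v=[-1.3021 -1.5696 0.3376]
Step 4: x=[3.1470 4.6757 8.2273] v=[-1.7148 -1.2042 0.2869]
Step 5: x=[2.7393 4.5158 8.2626] v=[-2.0385 -0.7996 0.1766]
Max displacement = 1.4842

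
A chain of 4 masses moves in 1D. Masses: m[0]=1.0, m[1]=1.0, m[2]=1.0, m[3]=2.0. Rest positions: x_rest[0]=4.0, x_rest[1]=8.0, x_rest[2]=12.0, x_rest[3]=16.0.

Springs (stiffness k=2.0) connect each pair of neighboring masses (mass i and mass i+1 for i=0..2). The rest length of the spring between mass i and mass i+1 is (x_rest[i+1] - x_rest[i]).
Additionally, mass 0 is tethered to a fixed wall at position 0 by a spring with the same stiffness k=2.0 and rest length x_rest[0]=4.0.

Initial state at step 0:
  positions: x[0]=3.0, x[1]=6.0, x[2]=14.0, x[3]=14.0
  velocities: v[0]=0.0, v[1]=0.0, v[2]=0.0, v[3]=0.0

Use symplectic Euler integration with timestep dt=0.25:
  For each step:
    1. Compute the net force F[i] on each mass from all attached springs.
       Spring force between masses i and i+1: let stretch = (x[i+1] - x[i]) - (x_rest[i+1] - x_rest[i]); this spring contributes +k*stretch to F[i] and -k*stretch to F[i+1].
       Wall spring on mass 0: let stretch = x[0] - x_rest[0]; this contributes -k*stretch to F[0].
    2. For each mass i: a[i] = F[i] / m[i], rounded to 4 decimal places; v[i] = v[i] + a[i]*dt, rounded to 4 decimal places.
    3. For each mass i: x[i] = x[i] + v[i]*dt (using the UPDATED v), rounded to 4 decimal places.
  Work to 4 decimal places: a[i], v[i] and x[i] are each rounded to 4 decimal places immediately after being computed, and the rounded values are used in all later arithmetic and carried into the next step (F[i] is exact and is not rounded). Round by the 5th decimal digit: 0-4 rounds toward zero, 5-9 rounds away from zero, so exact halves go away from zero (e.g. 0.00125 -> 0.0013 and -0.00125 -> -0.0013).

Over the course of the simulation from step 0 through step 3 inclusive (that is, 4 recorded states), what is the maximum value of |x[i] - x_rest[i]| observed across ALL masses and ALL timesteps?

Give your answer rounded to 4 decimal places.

Answer: 2.3379

Derivation:
Step 0: x=[3.0000 6.0000 14.0000 14.0000] v=[0.0000 0.0000 0.0000 0.0000]
Step 1: x=[3.0000 6.6250 13.0000 14.2500] v=[0.0000 2.5000 -4.0000 1.0000]
Step 2: x=[3.0781 7.5938 11.3594 14.6719] v=[0.3125 3.8750 -6.5625 1.6875]
Step 3: x=[3.3359 8.4688 9.6621 15.1368] v=[1.0313 3.5000 -6.7891 1.8594]
Max displacement = 2.3379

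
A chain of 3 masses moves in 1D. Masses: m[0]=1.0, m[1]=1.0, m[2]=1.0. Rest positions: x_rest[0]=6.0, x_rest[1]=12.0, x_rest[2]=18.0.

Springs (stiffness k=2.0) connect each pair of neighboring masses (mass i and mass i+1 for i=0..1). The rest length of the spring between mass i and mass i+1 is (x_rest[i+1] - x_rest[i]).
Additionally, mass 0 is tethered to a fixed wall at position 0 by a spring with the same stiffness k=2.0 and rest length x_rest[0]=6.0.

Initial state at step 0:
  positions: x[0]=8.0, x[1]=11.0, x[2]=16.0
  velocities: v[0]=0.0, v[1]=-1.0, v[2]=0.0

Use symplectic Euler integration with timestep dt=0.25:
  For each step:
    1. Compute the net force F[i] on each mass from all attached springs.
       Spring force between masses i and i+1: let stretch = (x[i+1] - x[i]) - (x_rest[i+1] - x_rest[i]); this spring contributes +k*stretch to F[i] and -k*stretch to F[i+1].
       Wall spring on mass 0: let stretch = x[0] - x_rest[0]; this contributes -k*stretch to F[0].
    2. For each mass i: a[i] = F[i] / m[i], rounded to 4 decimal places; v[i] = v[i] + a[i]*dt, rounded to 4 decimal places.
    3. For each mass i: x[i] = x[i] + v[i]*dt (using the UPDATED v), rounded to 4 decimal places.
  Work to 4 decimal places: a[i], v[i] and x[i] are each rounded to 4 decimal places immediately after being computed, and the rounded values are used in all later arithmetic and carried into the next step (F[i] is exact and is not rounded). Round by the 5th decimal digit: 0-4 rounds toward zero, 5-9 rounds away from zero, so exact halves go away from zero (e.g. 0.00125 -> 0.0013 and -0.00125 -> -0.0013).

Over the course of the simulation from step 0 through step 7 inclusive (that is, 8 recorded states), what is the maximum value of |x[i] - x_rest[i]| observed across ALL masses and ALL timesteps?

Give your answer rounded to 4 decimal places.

Step 0: x=[8.0000 11.0000 16.0000] v=[0.0000 -1.0000 0.0000]
Step 1: x=[7.3750 11.0000 16.1250] v=[-2.5000 0.0000 0.5000]
Step 2: x=[6.2813 11.1875 16.3594] v=[-4.3750 0.7500 0.9375]
Step 3: x=[5.0157 11.4082 16.6973] v=[-5.0626 0.8829 1.3516]
Step 4: x=[3.9222 11.4910 17.1241] v=[-4.3742 0.3312 1.7071]
Step 5: x=[3.2845 11.3318 17.5968] v=[-2.5509 -0.6367 1.8906]
Step 6: x=[3.2421 10.9498 18.0363] v=[-0.1695 -1.5279 1.7581]
Step 7: x=[3.7579 10.4902 18.3400] v=[2.0633 -1.8385 1.2149]
Max displacement = 2.7579

Answer: 2.7579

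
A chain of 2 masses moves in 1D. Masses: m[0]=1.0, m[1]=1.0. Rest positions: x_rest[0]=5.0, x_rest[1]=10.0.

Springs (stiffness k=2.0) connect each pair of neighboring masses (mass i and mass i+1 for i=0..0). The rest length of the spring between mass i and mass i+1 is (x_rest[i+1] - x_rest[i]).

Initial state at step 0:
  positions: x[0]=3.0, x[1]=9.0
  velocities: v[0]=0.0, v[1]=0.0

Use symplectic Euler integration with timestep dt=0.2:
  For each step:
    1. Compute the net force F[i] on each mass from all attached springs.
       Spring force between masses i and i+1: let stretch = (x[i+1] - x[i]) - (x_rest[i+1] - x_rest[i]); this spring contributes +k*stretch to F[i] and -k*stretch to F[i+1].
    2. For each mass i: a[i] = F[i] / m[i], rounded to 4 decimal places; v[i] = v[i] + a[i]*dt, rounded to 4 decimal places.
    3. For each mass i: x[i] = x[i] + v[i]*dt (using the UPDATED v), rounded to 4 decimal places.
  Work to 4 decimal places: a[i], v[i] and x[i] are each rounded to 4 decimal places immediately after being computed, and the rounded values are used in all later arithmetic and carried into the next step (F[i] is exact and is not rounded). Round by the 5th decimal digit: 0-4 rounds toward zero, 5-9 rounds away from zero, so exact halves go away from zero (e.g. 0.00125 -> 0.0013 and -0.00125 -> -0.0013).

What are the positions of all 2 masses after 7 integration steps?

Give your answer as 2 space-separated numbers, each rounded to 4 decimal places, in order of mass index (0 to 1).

Step 0: x=[3.0000 9.0000] v=[0.0000 0.0000]
Step 1: x=[3.0800 8.9200] v=[0.4000 -0.4000]
Step 2: x=[3.2272 8.7728] v=[0.7360 -0.7360]
Step 3: x=[3.4180 8.5820] v=[0.9542 -0.9542]
Step 4: x=[3.6220 8.3780] v=[1.0198 -1.0198]
Step 5: x=[3.8064 8.1936] v=[0.9222 -0.9222]
Step 6: x=[3.9418 8.0582] v=[0.6771 -0.6771]
Step 7: x=[4.0065 7.9935] v=[0.3237 -0.3237]

Answer: 4.0065 7.9935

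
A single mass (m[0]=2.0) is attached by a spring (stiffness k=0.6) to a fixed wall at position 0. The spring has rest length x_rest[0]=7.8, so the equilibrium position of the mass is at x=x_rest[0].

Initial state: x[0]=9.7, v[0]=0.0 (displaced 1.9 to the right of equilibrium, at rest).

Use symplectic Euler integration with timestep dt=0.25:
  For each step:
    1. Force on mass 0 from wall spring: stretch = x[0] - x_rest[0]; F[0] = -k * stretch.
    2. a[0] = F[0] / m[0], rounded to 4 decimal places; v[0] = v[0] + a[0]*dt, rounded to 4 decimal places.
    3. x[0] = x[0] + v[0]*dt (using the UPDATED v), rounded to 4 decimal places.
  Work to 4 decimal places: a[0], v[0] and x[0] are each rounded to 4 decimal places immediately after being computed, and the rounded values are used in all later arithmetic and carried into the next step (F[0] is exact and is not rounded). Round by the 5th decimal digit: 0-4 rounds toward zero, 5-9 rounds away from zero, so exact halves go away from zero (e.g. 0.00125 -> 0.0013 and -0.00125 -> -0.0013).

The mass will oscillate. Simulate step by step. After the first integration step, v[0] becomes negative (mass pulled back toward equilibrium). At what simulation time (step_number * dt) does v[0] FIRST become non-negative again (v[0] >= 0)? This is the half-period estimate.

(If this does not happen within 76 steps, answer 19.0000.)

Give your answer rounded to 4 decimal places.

Answer: 5.7500

Derivation:
Step 0: x=[9.7000] v=[0.0000]
Step 1: x=[9.6644] v=[-0.1425]
Step 2: x=[9.5938] v=[-0.2823]
Step 3: x=[9.4896] v=[-0.4168]
Step 4: x=[9.3537] v=[-0.5435]
Step 5: x=[9.1887] v=[-0.6600]
Step 6: x=[8.9977] v=[-0.7642]
Step 7: x=[8.7842] v=[-0.8540]
Step 8: x=[8.5523] v=[-0.9278]
Step 9: x=[8.3063] v=[-0.9842]
Step 10: x=[8.0508] v=[-1.0222]
Step 11: x=[7.7906] v=[-1.0410]
Step 12: x=[7.5305] v=[-1.0403]
Step 13: x=[7.2755] v=[-1.0201]
Step 14: x=[7.0303] v=[-0.9808]
Step 15: x=[6.7995] v=[-0.9231]
Step 16: x=[6.5875] v=[-0.8481]
Step 17: x=[6.3982] v=[-0.7572]
Step 18: x=[6.2352] v=[-0.6521]
Step 19: x=[6.1015] v=[-0.5348]
Step 20: x=[5.9997] v=[-0.4074]
Step 21: x=[5.9316] v=[-0.2724]
Step 22: x=[5.8985] v=[-0.1323]
Step 23: x=[5.9011] v=[0.0103]
First v>=0 after going negative at step 23, time=5.7500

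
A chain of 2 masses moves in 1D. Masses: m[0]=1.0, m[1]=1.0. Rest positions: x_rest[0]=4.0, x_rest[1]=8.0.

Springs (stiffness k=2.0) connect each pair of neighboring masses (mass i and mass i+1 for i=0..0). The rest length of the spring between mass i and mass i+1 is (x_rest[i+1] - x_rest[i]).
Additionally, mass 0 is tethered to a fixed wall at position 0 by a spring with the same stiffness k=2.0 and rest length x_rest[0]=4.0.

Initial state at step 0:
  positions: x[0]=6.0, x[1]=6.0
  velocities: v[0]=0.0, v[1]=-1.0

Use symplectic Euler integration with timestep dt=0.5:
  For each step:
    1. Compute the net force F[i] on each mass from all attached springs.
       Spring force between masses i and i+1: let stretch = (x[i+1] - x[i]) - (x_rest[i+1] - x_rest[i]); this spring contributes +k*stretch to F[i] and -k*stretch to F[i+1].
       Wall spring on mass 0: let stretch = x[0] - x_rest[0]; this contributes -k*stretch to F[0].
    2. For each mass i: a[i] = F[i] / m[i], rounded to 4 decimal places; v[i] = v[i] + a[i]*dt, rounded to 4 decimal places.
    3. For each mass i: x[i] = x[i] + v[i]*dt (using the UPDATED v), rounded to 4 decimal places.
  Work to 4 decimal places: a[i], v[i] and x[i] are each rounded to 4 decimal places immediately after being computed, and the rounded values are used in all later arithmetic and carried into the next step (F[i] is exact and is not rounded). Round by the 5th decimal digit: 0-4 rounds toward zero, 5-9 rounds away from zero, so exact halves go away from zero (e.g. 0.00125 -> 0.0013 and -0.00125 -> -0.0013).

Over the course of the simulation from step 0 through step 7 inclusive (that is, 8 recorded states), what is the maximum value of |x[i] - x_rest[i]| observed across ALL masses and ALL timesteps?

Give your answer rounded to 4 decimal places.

Answer: 3.2500

Derivation:
Step 0: x=[6.0000 6.0000] v=[0.0000 -1.0000]
Step 1: x=[3.0000 7.5000] v=[-6.0000 3.0000]
Step 2: x=[0.7500 8.7500] v=[-4.5000 2.5000]
Step 3: x=[2.1250 8.0000] v=[2.7500 -1.5000]
Step 4: x=[5.3750 6.3125] v=[6.5000 -3.3750]
Step 5: x=[6.4063 6.1563] v=[2.0625 -0.3125]
Step 6: x=[4.1094 8.1251] v=[-4.5938 3.9375]
Step 7: x=[1.7657 10.0860] v=[-4.6875 3.9218]
Max displacement = 3.2500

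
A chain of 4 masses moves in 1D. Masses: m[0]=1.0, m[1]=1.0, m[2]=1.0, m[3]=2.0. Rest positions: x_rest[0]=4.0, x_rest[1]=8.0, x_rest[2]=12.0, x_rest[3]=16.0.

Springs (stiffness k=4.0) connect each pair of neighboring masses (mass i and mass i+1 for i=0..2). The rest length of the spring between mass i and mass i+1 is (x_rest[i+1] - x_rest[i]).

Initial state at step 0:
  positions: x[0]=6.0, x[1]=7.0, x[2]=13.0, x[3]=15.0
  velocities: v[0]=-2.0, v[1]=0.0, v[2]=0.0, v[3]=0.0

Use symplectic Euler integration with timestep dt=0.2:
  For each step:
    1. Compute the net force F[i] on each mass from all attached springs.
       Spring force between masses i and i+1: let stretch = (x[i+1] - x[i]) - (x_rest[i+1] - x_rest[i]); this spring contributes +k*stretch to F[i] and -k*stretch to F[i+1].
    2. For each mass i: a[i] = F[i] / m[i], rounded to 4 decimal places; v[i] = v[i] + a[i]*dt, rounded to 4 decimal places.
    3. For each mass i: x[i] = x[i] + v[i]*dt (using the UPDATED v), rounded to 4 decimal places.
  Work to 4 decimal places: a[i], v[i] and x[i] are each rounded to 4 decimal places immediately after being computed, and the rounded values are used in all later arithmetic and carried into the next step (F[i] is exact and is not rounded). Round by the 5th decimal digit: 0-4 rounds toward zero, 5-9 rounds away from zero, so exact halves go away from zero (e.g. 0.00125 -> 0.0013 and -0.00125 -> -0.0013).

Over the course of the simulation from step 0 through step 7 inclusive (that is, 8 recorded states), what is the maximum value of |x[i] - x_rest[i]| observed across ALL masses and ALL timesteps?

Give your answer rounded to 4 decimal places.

Answer: 2.5444

Derivation:
Step 0: x=[6.0000 7.0000 13.0000 15.0000] v=[-2.0000 0.0000 0.0000 0.0000]
Step 1: x=[5.1200 7.8000 12.3600 15.1600] v=[-4.4000 4.0000 -3.2000 0.8000]
Step 2: x=[4.0288 8.9008 11.4384 15.4160] v=[-5.4560 5.5040 -4.6080 1.2800]
Step 3: x=[3.0771 9.6281 10.7472 15.6738] v=[-4.7584 3.6365 -3.4560 1.2890]
Step 4: x=[2.5336 9.4863 10.6652 15.8575] v=[-2.7176 -0.7090 -0.4100 0.9184]
Step 5: x=[2.4625 8.4207 11.2253 15.9458] v=[-0.3554 -5.3280 2.8007 0.4415]
Step 6: x=[2.7047 6.8505 12.0920 15.9765] v=[1.2112 -7.8509 4.3334 0.1533]
Step 7: x=[2.9703 5.4556 12.7416 16.0164] v=[1.3278 -6.9743 3.2478 0.1995]
Max displacement = 2.5444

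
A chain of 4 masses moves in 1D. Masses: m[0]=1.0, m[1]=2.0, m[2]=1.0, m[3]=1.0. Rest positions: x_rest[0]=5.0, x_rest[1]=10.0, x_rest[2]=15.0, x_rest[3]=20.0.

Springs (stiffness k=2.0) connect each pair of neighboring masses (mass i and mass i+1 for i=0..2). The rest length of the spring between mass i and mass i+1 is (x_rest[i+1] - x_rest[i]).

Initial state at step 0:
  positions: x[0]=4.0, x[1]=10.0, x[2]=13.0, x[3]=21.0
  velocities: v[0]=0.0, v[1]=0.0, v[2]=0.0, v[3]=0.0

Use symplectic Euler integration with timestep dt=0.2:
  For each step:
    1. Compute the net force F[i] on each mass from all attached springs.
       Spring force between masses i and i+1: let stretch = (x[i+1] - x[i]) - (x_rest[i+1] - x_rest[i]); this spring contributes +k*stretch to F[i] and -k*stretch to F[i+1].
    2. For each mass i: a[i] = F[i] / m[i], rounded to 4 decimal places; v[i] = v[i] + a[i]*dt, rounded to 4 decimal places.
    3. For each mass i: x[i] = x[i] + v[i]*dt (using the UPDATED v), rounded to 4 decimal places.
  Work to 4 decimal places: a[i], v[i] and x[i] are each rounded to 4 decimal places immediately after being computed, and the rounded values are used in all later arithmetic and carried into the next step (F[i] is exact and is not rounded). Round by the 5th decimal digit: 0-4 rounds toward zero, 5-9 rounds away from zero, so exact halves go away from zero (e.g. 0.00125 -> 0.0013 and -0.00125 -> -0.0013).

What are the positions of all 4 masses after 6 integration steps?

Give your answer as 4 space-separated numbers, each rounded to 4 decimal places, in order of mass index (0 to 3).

Answer: 4.8262 9.0018 16.4823 18.6878

Derivation:
Step 0: x=[4.0000 10.0000 13.0000 21.0000] v=[0.0000 0.0000 0.0000 0.0000]
Step 1: x=[4.0800 9.8800 13.4000 20.7600] v=[0.4000 -0.6000 2.0000 -1.2000]
Step 2: x=[4.2240 9.6688 14.1072 20.3312] v=[0.7200 -1.0560 3.5360 -2.1440]
Step 3: x=[4.4036 9.4173 14.9572 19.8045] v=[0.8979 -1.2573 4.2502 -2.6336]
Step 4: x=[4.5843 9.1869 15.7518 19.2900] v=[0.9034 -1.1521 3.9732 -2.5725]
Step 5: x=[4.7332 9.0350 16.3043 18.8924] v=[0.7444 -0.7596 2.7625 -1.9878]
Step 6: x=[4.8262 9.0018 16.4823 18.6878] v=[0.4651 -0.1661 0.8900 -1.0230]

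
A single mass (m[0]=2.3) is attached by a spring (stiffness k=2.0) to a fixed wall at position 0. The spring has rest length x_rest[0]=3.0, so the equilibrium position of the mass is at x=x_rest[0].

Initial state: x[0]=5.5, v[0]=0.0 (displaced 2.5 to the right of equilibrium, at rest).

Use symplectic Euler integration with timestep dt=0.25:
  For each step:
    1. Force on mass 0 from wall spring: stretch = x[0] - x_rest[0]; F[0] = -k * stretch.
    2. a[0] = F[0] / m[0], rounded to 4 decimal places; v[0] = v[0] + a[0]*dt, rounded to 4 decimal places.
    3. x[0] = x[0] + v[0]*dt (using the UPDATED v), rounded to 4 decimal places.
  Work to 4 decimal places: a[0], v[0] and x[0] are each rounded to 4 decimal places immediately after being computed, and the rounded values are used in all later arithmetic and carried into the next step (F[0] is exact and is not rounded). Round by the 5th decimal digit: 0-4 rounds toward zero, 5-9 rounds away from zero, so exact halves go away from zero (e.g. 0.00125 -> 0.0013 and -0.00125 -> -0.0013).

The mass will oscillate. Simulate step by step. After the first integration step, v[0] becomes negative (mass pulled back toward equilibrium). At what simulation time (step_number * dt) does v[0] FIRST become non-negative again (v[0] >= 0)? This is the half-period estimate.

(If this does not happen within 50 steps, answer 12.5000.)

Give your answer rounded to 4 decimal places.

Answer: 3.5000

Derivation:
Step 0: x=[5.5000] v=[0.0000]
Step 1: x=[5.3641] v=[-0.5435]
Step 2: x=[5.0998] v=[-1.0574]
Step 3: x=[4.7213] v=[-1.5139]
Step 4: x=[4.2493] v=[-1.8881]
Step 5: x=[3.7094] v=[-2.1597]
Step 6: x=[3.1309] v=[-2.3139]
Step 7: x=[2.5453] v=[-2.3424]
Step 8: x=[1.9844] v=[-2.2436]
Step 9: x=[1.4787] v=[-2.0228]
Step 10: x=[1.0557] v=[-1.6921]
Step 11: x=[0.7384] v=[-1.2694]
Step 12: x=[0.5440] v=[-0.7778]
Step 13: x=[0.4830] v=[-0.2439]
Step 14: x=[0.5588] v=[0.3033]
First v>=0 after going negative at step 14, time=3.5000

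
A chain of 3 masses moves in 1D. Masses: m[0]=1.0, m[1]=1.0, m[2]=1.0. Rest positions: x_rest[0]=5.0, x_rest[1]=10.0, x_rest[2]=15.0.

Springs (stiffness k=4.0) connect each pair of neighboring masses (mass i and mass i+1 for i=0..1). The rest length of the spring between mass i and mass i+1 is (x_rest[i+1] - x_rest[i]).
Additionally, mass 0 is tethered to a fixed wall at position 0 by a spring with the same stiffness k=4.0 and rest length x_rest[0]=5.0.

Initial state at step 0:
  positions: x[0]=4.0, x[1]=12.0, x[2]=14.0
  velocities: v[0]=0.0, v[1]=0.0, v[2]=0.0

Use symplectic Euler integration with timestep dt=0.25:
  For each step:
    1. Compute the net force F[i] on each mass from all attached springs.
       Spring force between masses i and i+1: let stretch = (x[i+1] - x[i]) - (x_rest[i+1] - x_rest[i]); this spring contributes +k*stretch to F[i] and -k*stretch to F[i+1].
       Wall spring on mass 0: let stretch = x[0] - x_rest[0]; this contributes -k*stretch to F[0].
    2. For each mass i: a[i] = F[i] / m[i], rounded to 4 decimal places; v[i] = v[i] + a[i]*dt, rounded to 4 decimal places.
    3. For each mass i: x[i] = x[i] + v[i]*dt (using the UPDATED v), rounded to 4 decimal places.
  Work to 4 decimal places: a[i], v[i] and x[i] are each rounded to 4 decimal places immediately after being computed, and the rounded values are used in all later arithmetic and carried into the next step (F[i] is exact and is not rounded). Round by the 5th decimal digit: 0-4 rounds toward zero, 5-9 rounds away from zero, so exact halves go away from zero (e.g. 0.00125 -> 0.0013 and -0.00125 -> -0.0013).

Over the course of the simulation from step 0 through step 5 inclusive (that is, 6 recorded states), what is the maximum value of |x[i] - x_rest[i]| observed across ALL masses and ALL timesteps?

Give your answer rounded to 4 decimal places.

Step 0: x=[4.0000 12.0000 14.0000] v=[0.0000 0.0000 0.0000]
Step 1: x=[5.0000 10.5000 14.7500] v=[4.0000 -6.0000 3.0000]
Step 2: x=[6.1250 8.6875 15.6875] v=[4.5000 -7.2500 3.7500]
Step 3: x=[6.3594 7.9844 16.1250] v=[0.9375 -2.8125 1.7500]
Step 4: x=[5.4102 8.9102 15.7774] v=[-3.7969 3.7031 -1.3906]
Step 5: x=[3.9834 10.6778 14.9630] v=[-5.7071 7.0703 -3.2578]
Max displacement = 2.0156

Answer: 2.0156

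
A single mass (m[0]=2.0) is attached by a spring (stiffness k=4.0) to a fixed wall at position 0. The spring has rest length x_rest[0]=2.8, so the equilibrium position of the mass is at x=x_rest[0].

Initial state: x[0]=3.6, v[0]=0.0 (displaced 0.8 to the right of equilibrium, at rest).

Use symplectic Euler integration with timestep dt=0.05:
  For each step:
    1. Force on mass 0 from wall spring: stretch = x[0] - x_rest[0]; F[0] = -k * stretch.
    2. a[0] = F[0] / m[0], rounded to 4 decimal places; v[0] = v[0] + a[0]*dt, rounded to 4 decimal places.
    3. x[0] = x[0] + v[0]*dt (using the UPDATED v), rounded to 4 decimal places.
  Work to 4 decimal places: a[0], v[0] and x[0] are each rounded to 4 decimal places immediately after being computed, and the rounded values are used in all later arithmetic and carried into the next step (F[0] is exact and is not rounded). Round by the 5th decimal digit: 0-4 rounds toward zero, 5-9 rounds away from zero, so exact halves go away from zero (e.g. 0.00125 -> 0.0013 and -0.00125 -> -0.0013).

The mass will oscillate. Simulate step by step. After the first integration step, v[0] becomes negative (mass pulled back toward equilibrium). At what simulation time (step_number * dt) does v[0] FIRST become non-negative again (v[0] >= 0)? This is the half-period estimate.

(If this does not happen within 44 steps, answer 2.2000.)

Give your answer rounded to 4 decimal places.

Step 0: x=[3.6000] v=[0.0000]
Step 1: x=[3.5960] v=[-0.0800]
Step 2: x=[3.5880] v=[-0.1596]
Step 3: x=[3.5761] v=[-0.2384]
Step 4: x=[3.5603] v=[-0.3160]
Step 5: x=[3.5407] v=[-0.3920]
Step 6: x=[3.5174] v=[-0.4661]
Step 7: x=[3.4905] v=[-0.5378]
Step 8: x=[3.4602] v=[-0.6069]
Step 9: x=[3.4266] v=[-0.6729]
Step 10: x=[3.3898] v=[-0.7356]
Step 11: x=[3.3501] v=[-0.7946]
Step 12: x=[3.3076] v=[-0.8496]
Step 13: x=[3.2626] v=[-0.9004]
Step 14: x=[3.2153] v=[-0.9467]
Step 15: x=[3.1659] v=[-0.9882]
Step 16: x=[3.1147] v=[-1.0248]
Step 17: x=[3.0619] v=[-1.0563]
Step 18: x=[3.0078] v=[-1.0825]
Step 19: x=[2.9526] v=[-1.1033]
Step 20: x=[2.8967] v=[-1.1186]
Step 21: x=[2.8403] v=[-1.1283]
Step 22: x=[2.7837] v=[-1.1323]
Step 23: x=[2.7272] v=[-1.1307]
Step 24: x=[2.6710] v=[-1.1234]
Step 25: x=[2.6155] v=[-1.1105]
Step 26: x=[2.5609] v=[-1.0921]
Step 27: x=[2.5075] v=[-1.0682]
Step 28: x=[2.4556] v=[-1.0390]
Step 29: x=[2.4054] v=[-1.0046]
Step 30: x=[2.3571] v=[-0.9651]
Step 31: x=[2.3111] v=[-0.9208]
Step 32: x=[2.2675] v=[-0.8719]
Step 33: x=[2.2266] v=[-0.8187]
Step 34: x=[2.1885] v=[-0.7614]
Step 35: x=[2.1535] v=[-0.7003]
Step 36: x=[2.1217] v=[-0.6357]
Step 37: x=[2.0933] v=[-0.5679]
Step 38: x=[2.0684] v=[-0.4972]
Step 39: x=[2.0472] v=[-0.4240]
Step 40: x=[2.0298] v=[-0.3487]
Step 41: x=[2.0162] v=[-0.2717]
Step 42: x=[2.0065] v=[-0.1933]
Step 43: x=[2.0008] v=[-0.1140]
Step 44: x=[1.9991] v=[-0.0341]
v[0] did not become non-negative within 44 steps; using fallback time=2.2000

Answer: 2.2000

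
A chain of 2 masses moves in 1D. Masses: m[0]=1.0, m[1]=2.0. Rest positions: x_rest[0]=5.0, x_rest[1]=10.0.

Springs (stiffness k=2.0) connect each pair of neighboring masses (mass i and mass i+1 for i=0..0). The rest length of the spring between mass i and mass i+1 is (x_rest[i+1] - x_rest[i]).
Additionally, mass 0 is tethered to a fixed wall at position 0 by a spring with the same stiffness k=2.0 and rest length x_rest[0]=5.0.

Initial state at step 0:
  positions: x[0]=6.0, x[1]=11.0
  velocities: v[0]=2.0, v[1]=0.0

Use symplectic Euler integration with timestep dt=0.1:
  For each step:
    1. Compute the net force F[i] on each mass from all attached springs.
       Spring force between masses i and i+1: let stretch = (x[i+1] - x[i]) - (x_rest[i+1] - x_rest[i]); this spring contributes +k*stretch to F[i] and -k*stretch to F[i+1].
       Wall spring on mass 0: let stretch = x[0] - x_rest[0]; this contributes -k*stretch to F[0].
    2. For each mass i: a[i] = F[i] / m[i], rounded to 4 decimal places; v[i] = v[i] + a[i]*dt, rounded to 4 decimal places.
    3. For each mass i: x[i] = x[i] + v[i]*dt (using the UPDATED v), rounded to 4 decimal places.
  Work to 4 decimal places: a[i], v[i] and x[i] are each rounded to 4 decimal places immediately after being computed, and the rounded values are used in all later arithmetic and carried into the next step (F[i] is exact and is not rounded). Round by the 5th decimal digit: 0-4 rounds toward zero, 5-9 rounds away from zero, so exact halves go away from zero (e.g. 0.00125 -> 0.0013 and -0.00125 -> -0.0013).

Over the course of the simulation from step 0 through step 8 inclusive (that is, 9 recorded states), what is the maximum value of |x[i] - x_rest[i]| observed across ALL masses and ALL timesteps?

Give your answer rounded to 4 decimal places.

Answer: 1.5744

Derivation:
Step 0: x=[6.0000 11.0000] v=[2.0000 0.0000]
Step 1: x=[6.1800 11.0000] v=[1.8000 0.0000]
Step 2: x=[6.3328 11.0018] v=[1.5280 0.0180]
Step 3: x=[6.4523 11.0069] v=[1.1952 0.0511]
Step 4: x=[6.5339 11.0165] v=[0.8157 0.0956]
Step 5: x=[6.5744 11.0312] v=[0.4054 0.1473]
Step 6: x=[6.5726 11.0514] v=[-0.0181 0.2016]
Step 7: x=[6.5289 11.0768] v=[-0.4369 0.2537]
Step 8: x=[6.4456 11.1067] v=[-0.8331 0.2989]
Max displacement = 1.5744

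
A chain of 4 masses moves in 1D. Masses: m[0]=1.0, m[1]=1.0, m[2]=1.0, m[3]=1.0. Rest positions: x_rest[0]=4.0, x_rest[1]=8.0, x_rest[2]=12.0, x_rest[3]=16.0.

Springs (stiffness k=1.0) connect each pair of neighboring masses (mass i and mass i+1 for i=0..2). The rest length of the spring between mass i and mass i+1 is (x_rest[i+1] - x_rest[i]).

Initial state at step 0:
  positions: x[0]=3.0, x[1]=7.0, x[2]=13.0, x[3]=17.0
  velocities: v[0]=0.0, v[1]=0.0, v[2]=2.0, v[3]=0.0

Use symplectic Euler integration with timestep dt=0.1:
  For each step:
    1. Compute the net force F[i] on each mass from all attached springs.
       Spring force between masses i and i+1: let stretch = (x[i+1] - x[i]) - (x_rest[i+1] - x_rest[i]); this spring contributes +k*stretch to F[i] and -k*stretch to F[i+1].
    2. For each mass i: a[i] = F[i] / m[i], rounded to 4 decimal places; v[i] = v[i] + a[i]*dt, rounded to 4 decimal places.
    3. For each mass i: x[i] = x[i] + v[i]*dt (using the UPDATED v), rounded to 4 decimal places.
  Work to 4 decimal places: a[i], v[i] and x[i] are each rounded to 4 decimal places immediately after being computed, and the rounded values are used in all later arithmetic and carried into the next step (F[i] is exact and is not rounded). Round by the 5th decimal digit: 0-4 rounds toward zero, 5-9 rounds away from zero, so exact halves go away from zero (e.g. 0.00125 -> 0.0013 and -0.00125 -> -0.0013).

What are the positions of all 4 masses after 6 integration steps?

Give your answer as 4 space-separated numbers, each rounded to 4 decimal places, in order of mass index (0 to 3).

Step 0: x=[3.0000 7.0000 13.0000 17.0000] v=[0.0000 0.0000 2.0000 0.0000]
Step 1: x=[3.0000 7.0200 13.1800 17.0000] v=[0.0000 0.2000 1.8000 0.0000]
Step 2: x=[3.0002 7.0614 13.3366 17.0018] v=[0.0020 0.4140 1.5660 0.0180]
Step 3: x=[3.0010 7.1249 13.4671 17.0070] v=[0.0081 0.6354 1.3050 0.0515]
Step 4: x=[3.0031 7.2106 13.5696 17.0168] v=[0.0205 0.8572 1.0248 0.0975]
Step 5: x=[3.0072 7.3178 13.6430 17.0321] v=[0.0413 1.0724 0.7336 0.1528]
Step 6: x=[3.0144 7.4452 13.6870 17.0535] v=[0.0724 1.2739 0.4400 0.2139]

Answer: 3.0144 7.4452 13.6870 17.0535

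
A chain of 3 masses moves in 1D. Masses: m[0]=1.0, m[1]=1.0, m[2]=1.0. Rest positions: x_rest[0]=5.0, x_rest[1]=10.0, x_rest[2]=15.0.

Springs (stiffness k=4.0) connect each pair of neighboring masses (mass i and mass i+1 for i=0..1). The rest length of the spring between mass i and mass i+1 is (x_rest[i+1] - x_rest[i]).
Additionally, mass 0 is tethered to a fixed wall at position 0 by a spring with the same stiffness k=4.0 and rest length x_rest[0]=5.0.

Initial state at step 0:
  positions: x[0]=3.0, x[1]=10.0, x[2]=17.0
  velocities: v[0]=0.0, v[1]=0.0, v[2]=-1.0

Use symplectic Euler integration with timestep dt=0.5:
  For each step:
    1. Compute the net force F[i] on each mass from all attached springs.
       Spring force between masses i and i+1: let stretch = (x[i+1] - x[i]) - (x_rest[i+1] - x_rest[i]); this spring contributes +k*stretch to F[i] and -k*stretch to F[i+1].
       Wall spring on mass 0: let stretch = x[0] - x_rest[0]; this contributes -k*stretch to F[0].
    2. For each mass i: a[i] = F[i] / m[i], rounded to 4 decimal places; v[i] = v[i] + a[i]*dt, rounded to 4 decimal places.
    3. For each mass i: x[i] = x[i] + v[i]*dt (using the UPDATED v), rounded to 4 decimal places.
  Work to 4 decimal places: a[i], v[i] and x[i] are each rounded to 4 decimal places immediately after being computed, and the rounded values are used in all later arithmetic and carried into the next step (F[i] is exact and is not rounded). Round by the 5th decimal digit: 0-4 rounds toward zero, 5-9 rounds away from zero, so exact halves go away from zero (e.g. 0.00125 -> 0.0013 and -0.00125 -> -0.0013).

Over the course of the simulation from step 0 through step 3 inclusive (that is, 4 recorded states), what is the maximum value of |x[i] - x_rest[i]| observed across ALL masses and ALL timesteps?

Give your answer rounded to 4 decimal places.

Step 0: x=[3.0000 10.0000 17.0000] v=[0.0000 0.0000 -1.0000]
Step 1: x=[7.0000 10.0000 14.5000] v=[8.0000 0.0000 -5.0000]
Step 2: x=[7.0000 11.5000 12.5000] v=[0.0000 3.0000 -4.0000]
Step 3: x=[4.5000 9.5000 14.5000] v=[-5.0000 -4.0000 4.0000]
Max displacement = 2.5000

Answer: 2.5000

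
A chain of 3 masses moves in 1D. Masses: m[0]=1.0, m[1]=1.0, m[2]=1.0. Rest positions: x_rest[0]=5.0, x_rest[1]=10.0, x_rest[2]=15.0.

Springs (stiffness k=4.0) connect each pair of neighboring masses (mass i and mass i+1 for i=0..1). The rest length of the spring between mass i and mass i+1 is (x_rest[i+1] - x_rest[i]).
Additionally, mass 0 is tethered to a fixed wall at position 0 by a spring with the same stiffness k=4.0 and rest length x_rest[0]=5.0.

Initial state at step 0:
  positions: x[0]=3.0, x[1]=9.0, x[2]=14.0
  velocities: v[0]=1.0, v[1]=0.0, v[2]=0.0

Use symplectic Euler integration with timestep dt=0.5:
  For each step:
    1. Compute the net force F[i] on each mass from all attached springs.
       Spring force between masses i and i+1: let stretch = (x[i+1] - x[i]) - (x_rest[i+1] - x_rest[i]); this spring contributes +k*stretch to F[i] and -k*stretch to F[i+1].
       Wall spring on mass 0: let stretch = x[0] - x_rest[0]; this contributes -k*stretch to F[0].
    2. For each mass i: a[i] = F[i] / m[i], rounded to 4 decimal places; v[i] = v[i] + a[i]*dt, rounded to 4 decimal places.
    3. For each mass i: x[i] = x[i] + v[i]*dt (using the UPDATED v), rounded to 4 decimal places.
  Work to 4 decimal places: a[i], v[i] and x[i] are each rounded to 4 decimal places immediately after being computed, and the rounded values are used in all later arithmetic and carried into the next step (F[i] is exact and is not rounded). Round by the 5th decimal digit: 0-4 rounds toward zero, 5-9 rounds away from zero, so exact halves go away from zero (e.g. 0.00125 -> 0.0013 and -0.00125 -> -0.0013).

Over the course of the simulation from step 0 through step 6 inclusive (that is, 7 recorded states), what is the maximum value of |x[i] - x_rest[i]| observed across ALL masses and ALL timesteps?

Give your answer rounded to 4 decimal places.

Step 0: x=[3.0000 9.0000 14.0000] v=[1.0000 0.0000 0.0000]
Step 1: x=[6.5000 8.0000 14.0000] v=[7.0000 -2.0000 0.0000]
Step 2: x=[5.0000 11.5000 13.0000] v=[-3.0000 7.0000 -2.0000]
Step 3: x=[5.0000 10.0000 15.5000] v=[0.0000 -3.0000 5.0000]
Step 4: x=[5.0000 9.0000 17.5000] v=[0.0000 -2.0000 4.0000]
Step 5: x=[4.0000 12.5000 16.0000] v=[-2.0000 7.0000 -3.0000]
Step 6: x=[7.5000 11.0000 16.0000] v=[7.0000 -3.0000 0.0000]
Max displacement = 2.5000

Answer: 2.5000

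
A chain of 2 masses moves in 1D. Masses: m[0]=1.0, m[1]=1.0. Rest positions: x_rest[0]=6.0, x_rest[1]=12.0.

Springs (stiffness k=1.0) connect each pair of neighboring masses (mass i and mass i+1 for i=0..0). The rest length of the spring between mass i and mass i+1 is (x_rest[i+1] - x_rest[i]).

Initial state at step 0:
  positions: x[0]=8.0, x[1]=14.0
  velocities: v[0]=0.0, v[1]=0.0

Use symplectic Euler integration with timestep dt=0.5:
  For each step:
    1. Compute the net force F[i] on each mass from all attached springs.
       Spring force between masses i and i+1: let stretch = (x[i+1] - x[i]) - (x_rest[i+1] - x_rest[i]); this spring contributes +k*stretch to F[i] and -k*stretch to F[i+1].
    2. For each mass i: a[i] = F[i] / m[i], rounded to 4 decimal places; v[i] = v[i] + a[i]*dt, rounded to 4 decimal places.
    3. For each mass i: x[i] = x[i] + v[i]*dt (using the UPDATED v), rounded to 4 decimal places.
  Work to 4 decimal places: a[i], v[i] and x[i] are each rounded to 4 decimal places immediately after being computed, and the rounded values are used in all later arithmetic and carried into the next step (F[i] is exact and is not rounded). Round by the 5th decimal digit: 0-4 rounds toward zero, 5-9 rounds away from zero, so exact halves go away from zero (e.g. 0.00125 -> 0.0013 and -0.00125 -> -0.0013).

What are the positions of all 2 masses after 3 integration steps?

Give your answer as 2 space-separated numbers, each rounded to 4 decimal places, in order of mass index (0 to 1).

Answer: 8.0000 14.0000

Derivation:
Step 0: x=[8.0000 14.0000] v=[0.0000 0.0000]
Step 1: x=[8.0000 14.0000] v=[0.0000 0.0000]
Step 2: x=[8.0000 14.0000] v=[0.0000 0.0000]
Step 3: x=[8.0000 14.0000] v=[0.0000 0.0000]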